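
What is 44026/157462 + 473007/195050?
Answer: 41533949767/15356481550 ≈ 2.7047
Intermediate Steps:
44026/157462 + 473007/195050 = 44026*(1/157462) + 473007*(1/195050) = 22013/78731 + 473007/195050 = 41533949767/15356481550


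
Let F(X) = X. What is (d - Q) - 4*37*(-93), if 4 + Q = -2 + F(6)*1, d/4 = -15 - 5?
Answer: 13684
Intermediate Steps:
d = -80 (d = 4*(-15 - 5) = 4*(-20) = -80)
Q = 0 (Q = -4 + (-2 + 6*1) = -4 + (-2 + 6) = -4 + 4 = 0)
(d - Q) - 4*37*(-93) = (-80 - 1*0) - 4*37*(-93) = (-80 + 0) - 148*(-93) = -80 + 13764 = 13684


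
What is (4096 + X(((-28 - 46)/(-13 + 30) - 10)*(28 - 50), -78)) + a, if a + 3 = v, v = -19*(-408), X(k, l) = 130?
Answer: 11975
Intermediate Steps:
v = 7752
a = 7749 (a = -3 + 7752 = 7749)
(4096 + X(((-28 - 46)/(-13 + 30) - 10)*(28 - 50), -78)) + a = (4096 + 130) + 7749 = 4226 + 7749 = 11975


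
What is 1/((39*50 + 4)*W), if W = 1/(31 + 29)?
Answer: 30/977 ≈ 0.030706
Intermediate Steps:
W = 1/60 ≈ 0.016667
1/((39*50 + 4)*W) = 1/((39*50 + 4)*(1/60)) = 1/((1950 + 4)*(1/60)) = 1/(1954*(1/60)) = 1/(977/30) = 30/977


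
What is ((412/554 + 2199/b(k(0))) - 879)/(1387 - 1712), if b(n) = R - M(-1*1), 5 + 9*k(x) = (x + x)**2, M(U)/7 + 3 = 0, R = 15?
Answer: 2716283/1080300 ≈ 2.5144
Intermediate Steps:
M(U) = -21 (M(U) = -21 + 7*0 = -21 + 0 = -21)
k(x) = -5/9 + 4*x**2/9 (k(x) = -5/9 + (x + x)**2/9 = -5/9 + (2*x)**2/9 = -5/9 + (4*x**2)/9 = -5/9 + 4*x**2/9)
b(n) = 36 (b(n) = 15 - 1*(-21) = 15 + 21 = 36)
((412/554 + 2199/b(k(0))) - 879)/(1387 - 1712) = ((412/554 + 2199/36) - 879)/(1387 - 1712) = ((412*(1/554) + 2199*(1/36)) - 879)/(-325) = ((206/277 + 733/12) - 879)*(-1/325) = (205513/3324 - 879)*(-1/325) = -2716283/3324*(-1/325) = 2716283/1080300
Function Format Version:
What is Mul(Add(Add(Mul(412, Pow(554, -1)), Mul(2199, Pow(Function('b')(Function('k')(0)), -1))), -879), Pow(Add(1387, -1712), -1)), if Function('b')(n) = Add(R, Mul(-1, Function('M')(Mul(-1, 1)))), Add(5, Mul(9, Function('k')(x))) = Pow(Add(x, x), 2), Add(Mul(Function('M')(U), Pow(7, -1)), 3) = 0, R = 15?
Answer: Rational(2716283, 1080300) ≈ 2.5144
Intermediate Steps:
Function('M')(U) = -21 (Function('M')(U) = Add(-21, Mul(7, 0)) = Add(-21, 0) = -21)
Function('k')(x) = Add(Rational(-5, 9), Mul(Rational(4, 9), Pow(x, 2))) (Function('k')(x) = Add(Rational(-5, 9), Mul(Rational(1, 9), Pow(Add(x, x), 2))) = Add(Rational(-5, 9), Mul(Rational(1, 9), Pow(Mul(2, x), 2))) = Add(Rational(-5, 9), Mul(Rational(1, 9), Mul(4, Pow(x, 2)))) = Add(Rational(-5, 9), Mul(Rational(4, 9), Pow(x, 2))))
Function('b')(n) = 36 (Function('b')(n) = Add(15, Mul(-1, -21)) = Add(15, 21) = 36)
Mul(Add(Add(Mul(412, Pow(554, -1)), Mul(2199, Pow(Function('b')(Function('k')(0)), -1))), -879), Pow(Add(1387, -1712), -1)) = Mul(Add(Add(Mul(412, Pow(554, -1)), Mul(2199, Pow(36, -1))), -879), Pow(Add(1387, -1712), -1)) = Mul(Add(Add(Mul(412, Rational(1, 554)), Mul(2199, Rational(1, 36))), -879), Pow(-325, -1)) = Mul(Add(Add(Rational(206, 277), Rational(733, 12)), -879), Rational(-1, 325)) = Mul(Add(Rational(205513, 3324), -879), Rational(-1, 325)) = Mul(Rational(-2716283, 3324), Rational(-1, 325)) = Rational(2716283, 1080300)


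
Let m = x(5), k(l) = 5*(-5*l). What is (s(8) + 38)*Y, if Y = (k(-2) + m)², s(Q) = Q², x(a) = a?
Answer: 308550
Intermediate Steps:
k(l) = -25*l
m = 5
Y = 3025 (Y = (-25*(-2) + 5)² = (50 + 5)² = 55² = 3025)
(s(8) + 38)*Y = (8² + 38)*3025 = (64 + 38)*3025 = 102*3025 = 308550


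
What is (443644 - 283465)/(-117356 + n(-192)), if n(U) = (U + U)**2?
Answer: 160179/30100 ≈ 5.3216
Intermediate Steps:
n(U) = 4*U**2 (n(U) = (2*U)**2 = 4*U**2)
(443644 - 283465)/(-117356 + n(-192)) = (443644 - 283465)/(-117356 + 4*(-192)**2) = 160179/(-117356 + 4*36864) = 160179/(-117356 + 147456) = 160179/30100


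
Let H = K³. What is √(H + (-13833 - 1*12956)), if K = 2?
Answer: I*√26781 ≈ 163.65*I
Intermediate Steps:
H = 8 (H = 2³ = 8)
√(H + (-13833 - 1*12956)) = √(8 + (-13833 - 1*12956)) = √(8 + (-13833 - 12956)) = √(8 - 26789) = √(-26781) = I*√26781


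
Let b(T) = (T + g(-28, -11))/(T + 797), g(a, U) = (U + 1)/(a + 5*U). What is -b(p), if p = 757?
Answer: -20947/42994 ≈ -0.48721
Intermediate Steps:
g(a, U) = (1 + U)/(a + 5*U)
b(T) = (10/83 + T)/(797 + T) (b(T) = (T + (1 - 11)/(-28 + 5*(-11)))/(T + 797) = (T - 10/(-28 - 55))/(797 + T) = (T - 10/(-83))/(797 + T) = (T - 1/83*(-10))/(797 + T) = (T + 10/83)/(797 + T) = (10/83 + T)/(797 + T))
-b(p) = -(10/83 + 757)/(797 + 757) = -62841/(1554*83) = -1*20947/42994 = -20947/42994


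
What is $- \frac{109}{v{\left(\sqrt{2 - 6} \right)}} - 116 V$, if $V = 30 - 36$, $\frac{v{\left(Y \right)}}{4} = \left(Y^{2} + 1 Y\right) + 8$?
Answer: $\frac{13811}{20} + \frac{109 i}{40} \approx 690.55 + 2.725 i$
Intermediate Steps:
$v{\left(Y \right)} = 32 + 4 Y + 4 Y^{2}$ ($v{\left(Y \right)} = 4 \left(\left(Y^{2} + 1 Y\right) + 8\right) = 4 \left(\left(Y^{2} + Y\right) + 8\right) = 4 \left(\left(Y + Y^{2}\right) + 8\right) = 4 \left(8 + Y + Y^{2}\right) = 32 + 4 Y + 4 Y^{2}$)
$V = -6$
$- \frac{109}{v{\left(\sqrt{2 - 6} \right)}} - 116 V = - \frac{109}{32 + 4 \sqrt{2 - 6} + 4 \left(\sqrt{2 - 6}\right)^{2}} - -696 = - \frac{109}{32 + 4 \sqrt{-4} + 4 \left(\sqrt{-4}\right)^{2}} + 696 = - \frac{109}{32 + 4 \cdot 2 i + 4 \left(2 i\right)^{2}} + 696 = - \frac{109}{32 + 8 i + 4 \left(-4\right)} + 696 = - \frac{109}{32 + 8 i - 16} + 696 = - \frac{109}{16 + 8 i} + 696 = - 109 \frac{16 - 8 i}{320} + 696 = - \frac{109 \left(16 - 8 i\right)}{320} + 696 = 696 - \frac{109 \left(16 - 8 i\right)}{320}$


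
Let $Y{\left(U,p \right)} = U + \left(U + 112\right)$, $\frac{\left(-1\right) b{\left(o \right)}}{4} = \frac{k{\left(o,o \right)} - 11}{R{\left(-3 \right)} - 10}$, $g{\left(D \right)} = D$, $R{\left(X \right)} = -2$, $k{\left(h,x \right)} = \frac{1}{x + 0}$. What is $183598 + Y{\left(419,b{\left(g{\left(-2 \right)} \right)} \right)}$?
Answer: $184548$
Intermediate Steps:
$k{\left(h,x \right)} = \frac{1}{x}$
$b{\left(o \right)} = - \frac{11}{3} + \frac{1}{3 o}$ ($b{\left(o \right)} = - 4 \frac{\frac{1}{o} - 11}{-2 - 10} = - 4 \frac{-11 + \frac{1}{o}}{-12} = - 4 \left(-11 + \frac{1}{o}\right) \left(- \frac{1}{12}\right) = - 4 \left(\frac{11}{12} - \frac{1}{12 o}\right) = - \frac{11}{3} + \frac{1}{3 o}$)
$Y{\left(U,p \right)} = 112 + 2 U$ ($Y{\left(U,p \right)} = U + \left(112 + U\right) = 112 + 2 U$)
$183598 + Y{\left(419,b{\left(g{\left(-2 \right)} \right)} \right)} = 183598 + \left(112 + 2 \cdot 419\right) = 183598 + \left(112 + 838\right) = 183598 + 950 = 184548$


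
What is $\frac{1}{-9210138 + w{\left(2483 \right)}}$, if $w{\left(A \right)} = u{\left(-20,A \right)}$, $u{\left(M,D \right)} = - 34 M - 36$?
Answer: $- \frac{1}{9209494} \approx -1.0858 \cdot 10^{-7}$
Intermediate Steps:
$u{\left(M,D \right)} = -36 - 34 M$
$w{\left(A \right)} = 644$ ($w{\left(A \right)} = -36 - -680 = -36 + 680 = 644$)
$\frac{1}{-9210138 + w{\left(2483 \right)}} = \frac{1}{-9210138 + 644} = \frac{1}{-9209494} = - \frac{1}{9209494}$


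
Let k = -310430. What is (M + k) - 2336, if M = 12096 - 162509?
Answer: -463179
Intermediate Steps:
M = -150413
(M + k) - 2336 = (-150413 - 310430) - 2336 = -460843 - 2336 = -463179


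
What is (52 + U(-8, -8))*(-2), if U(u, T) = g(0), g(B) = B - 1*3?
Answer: -98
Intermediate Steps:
g(B) = -3 + B (g(B) = B - 3 = -3 + B)
U(u, T) = -3 (U(u, T) = -3 + 0 = -3)
(52 + U(-8, -8))*(-2) = (52 - 3)*(-2) = 49*(-2) = -98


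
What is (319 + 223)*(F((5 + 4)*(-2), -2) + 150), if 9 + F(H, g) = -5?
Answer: 73712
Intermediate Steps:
F(H, g) = -14 (F(H, g) = -9 - 5 = -14)
(319 + 223)*(F((5 + 4)*(-2), -2) + 150) = (319 + 223)*(-14 + 150) = 542*136 = 73712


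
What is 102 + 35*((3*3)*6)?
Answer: 1992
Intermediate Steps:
102 + 35*((3*3)*6) = 102 + 35*(9*6) = 102 + 35*54 = 102 + 1890 = 1992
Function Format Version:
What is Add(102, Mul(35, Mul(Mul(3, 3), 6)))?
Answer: 1992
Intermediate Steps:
Add(102, Mul(35, Mul(Mul(3, 3), 6))) = Add(102, Mul(35, Mul(9, 6))) = Add(102, Mul(35, 54)) = Add(102, 1890) = 1992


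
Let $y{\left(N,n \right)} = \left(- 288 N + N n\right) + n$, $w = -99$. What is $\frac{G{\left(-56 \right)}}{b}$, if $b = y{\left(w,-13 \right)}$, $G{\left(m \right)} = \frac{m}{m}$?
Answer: $\frac{1}{29786} \approx 3.3573 \cdot 10^{-5}$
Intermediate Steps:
$G{\left(m \right)} = 1$
$y{\left(N,n \right)} = n - 288 N + N n$
$b = 29786$ ($b = -13 - -28512 - -1287 = -13 + 28512 + 1287 = 29786$)
$\frac{G{\left(-56 \right)}}{b} = 1 \cdot \frac{1}{29786} = \frac{1}{29786}$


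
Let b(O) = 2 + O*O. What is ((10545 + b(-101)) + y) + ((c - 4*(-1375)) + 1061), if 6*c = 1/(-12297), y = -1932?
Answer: 1872365813/73782 ≈ 25377.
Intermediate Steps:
c = -1/73782 (c = (1/6)/(-12297) = (1/6)*(-1/12297) = -1/73782 ≈ -1.3553e-5)
b(O) = 2 + O**2
((10545 + b(-101)) + y) + ((c - 4*(-1375)) + 1061) = ((10545 + (2 + (-101)**2)) - 1932) + ((-1/73782 - 4*(-1375)) + 1061) = ((10545 + (2 + 10201)) - 1932) + ((-1/73782 + 5500) + 1061) = ((10545 + 10203) - 1932) + (405800999/73782 + 1061) = (20748 - 1932) + 484083701/73782 = 18816 + 484083701/73782 = 1872365813/73782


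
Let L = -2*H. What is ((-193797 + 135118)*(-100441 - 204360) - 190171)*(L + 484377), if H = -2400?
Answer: 8749042034516316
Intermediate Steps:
L = 4800 (L = -2*(-2400) = 4800)
((-193797 + 135118)*(-100441 - 204360) - 190171)*(L + 484377) = ((-193797 + 135118)*(-100441 - 204360) - 190171)*(4800 + 484377) = (-58679*(-304801) - 190171)*489177 = (17885417879 - 190171)*489177 = 17885227708*489177 = 8749042034516316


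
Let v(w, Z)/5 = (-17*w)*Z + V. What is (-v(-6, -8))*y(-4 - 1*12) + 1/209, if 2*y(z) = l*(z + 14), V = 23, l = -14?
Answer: 11601591/209 ≈ 55510.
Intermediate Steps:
v(w, Z) = 115 - 85*Z*w (v(w, Z) = 5*((-17*w)*Z + 23) = 5*(-17*Z*w + 23) = 5*(23 - 17*Z*w) = 115 - 85*Z*w)
y(z) = -98 - 7*z (y(z) = (-14*(z + 14))/2 = (-14*(14 + z))/2 = (-196 - 14*z)/2 = -98 - 7*z)
(-v(-6, -8))*y(-4 - 1*12) + 1/209 = (-(115 - 85*(-8)*(-6)))*(-98 - 7*(-4 - 1*12)) + 1/209 = (-(115 - 4080))*(-98 - 7*(-4 - 12)) + 1/209 = (-1*(-3965))*(-98 - 7*(-16)) + 1/209 = 3965*(-98 + 112) + 1/209 = 3965*14 + 1/209 = 55510 + 1/209 = 11601591/209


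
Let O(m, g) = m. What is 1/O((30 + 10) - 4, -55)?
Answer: 1/36 ≈ 0.027778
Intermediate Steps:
1/O((30 + 10) - 4, -55) = 1/((30 + 10) - 4) = 1/(40 - 4) = 1/36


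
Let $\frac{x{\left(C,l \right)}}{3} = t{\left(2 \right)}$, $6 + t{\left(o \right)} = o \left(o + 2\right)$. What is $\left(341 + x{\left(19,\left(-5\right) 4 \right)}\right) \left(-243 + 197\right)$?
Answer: $-15962$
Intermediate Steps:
$t{\left(o \right)} = -6 + o \left(2 + o\right)$ ($t{\left(o \right)} = -6 + o \left(o + 2\right) = -6 + o \left(2 + o\right)$)
$x{\left(C,l \right)} = 6$ ($x{\left(C,l \right)} = 3 \left(-6 + 2^{2} + 2 \cdot 2\right) = 3 \left(-6 + 4 + 4\right) = 3 \cdot 2 = 6$)
$\left(341 + x{\left(19,\left(-5\right) 4 \right)}\right) \left(-243 + 197\right) = \left(341 + 6\right) \left(-243 + 197\right) = 347 \left(-46\right) = -15962$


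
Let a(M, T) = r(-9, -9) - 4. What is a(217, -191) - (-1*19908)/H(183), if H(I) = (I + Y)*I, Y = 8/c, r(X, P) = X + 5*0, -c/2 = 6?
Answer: -413863/33367 ≈ -12.403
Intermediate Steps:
c = -12 (c = -2*6 = -12)
r(X, P) = X (r(X, P) = X + 0 = X)
Y = -⅔ (Y = 8/(-12) = 8*(-1/12) = -⅔ ≈ -0.66667)
H(I) = I*(-⅔ + I) (H(I) = (I - ⅔)*I = (-⅔ + I)*I = I*(-⅔ + I))
a(M, T) = -13 (a(M, T) = -9 - 4 = -13)
a(217, -191) - (-1*19908)/H(183) = -13 - (-1*19908)/((⅓)*183*(-2 + 3*183)) = -13 - (-19908)/((⅓)*183*(-2 + 549)) = -13 - (-19908)/((⅓)*183*547) = -13 - (-19908)/33367 = -13 - 1*(-19908/33367) = -13 + 19908/33367 = -413863/33367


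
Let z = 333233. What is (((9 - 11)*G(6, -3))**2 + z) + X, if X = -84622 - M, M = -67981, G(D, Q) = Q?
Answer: 316628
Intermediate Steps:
X = -16641 (X = -84622 - 1*(-67981) = -84622 + 67981 = -16641)
(((9 - 11)*G(6, -3))**2 + z) + X = (((9 - 11)*(-3))**2 + 333233) - 16641 = ((-2*(-3))**2 + 333233) - 16641 = (6**2 + 333233) - 16641 = (36 + 333233) - 16641 = 333269 - 16641 = 316628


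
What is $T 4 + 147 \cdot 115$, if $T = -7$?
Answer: $16877$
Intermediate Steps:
$T 4 + 147 \cdot 115 = \left(-7\right) 4 + 147 \cdot 115 = -28 + 16905 = 16877$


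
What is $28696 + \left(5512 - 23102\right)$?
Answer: $11106$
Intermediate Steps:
$28696 + \left(5512 - 23102\right) = 28696 - 17590 = 11106$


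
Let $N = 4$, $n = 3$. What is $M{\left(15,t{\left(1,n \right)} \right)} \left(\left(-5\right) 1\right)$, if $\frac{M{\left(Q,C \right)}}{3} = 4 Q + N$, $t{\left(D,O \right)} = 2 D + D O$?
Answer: $-960$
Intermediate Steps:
$M{\left(Q,C \right)} = 12 + 12 Q$ ($M{\left(Q,C \right)} = 3 \left(4 Q + 4\right) = 3 \left(4 + 4 Q\right) = 12 + 12 Q$)
$M{\left(15,t{\left(1,n \right)} \right)} \left(\left(-5\right) 1\right) = \left(12 + 12 \cdot 15\right) \left(\left(-5\right) 1\right) = \left(12 + 180\right) \left(-5\right) = 192 \left(-5\right) = -960$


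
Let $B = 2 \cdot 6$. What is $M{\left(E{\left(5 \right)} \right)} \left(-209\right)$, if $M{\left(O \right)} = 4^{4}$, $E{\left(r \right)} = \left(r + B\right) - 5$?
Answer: $-53504$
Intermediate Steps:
$B = 12$
$E{\left(r \right)} = 7 + r$ ($E{\left(r \right)} = \left(r + 12\right) - 5 = \left(12 + r\right) - 5 = 7 + r$)
$M{\left(O \right)} = 256$
$M{\left(E{\left(5 \right)} \right)} \left(-209\right) = 256 \left(-209\right) = -53504$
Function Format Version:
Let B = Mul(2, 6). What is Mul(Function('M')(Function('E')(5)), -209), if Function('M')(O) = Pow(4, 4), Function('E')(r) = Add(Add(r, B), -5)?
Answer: -53504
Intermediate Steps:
B = 12
Function('E')(r) = Add(7, r) (Function('E')(r) = Add(Add(r, 12), -5) = Add(Add(12, r), -5) = Add(7, r))
Function('M')(O) = 256
Mul(Function('M')(Function('E')(5)), -209) = Mul(256, -209) = -53504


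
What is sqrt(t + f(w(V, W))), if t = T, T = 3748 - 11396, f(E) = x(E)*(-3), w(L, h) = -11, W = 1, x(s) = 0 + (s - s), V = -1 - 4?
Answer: 4*I*sqrt(478) ≈ 87.453*I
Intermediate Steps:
V = -5
x(s) = 0 (x(s) = 0 + 0 = 0)
f(E) = 0 (f(E) = 0*(-3) = 0)
T = -7648
t = -7648
sqrt(t + f(w(V, W))) = sqrt(-7648 + 0) = sqrt(-7648) = 4*I*sqrt(478)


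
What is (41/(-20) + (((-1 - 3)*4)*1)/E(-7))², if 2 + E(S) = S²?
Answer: 5049009/883600 ≈ 5.7141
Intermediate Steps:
E(S) = -2 + S²
(41/(-20) + (((-1 - 3)*4)*1)/E(-7))² = (41/(-20) + (((-1 - 3)*4)*1)/(-2 + (-7)²))² = (41*(-1/20) + (-4*4*1)/(-2 + 49))² = (-41/20 - 16*1/47)² = (-41/20 - 16/47)² = (-2247/940)² = 5049009/883600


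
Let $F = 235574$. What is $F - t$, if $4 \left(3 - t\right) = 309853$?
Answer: $\frac{1252137}{4} \approx 3.1303 \cdot 10^{5}$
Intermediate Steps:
$t = - \frac{309841}{4}$ ($t = 3 - \frac{309853}{4} = - \frac{309841}{4} \approx -77460.0$)
$F - t = 235574 - - \frac{309841}{4} = 235574 + \frac{309841}{4} = \frac{1252137}{4}$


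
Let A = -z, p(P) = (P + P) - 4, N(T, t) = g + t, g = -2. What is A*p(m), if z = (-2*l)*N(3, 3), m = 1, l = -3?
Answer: 12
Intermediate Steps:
N(T, t) = -2 + t
p(P) = -4 + 2*P (p(P) = 2*P - 4 = -4 + 2*P)
z = 6 (z = (-2*(-3))*(-2 + 3) = 6*1 = 6)
A = -6 (A = -1*6 = -6)
A*p(m) = -6*(-4 + 2*1) = -6*(-4 + 2) = -6*(-2) = 12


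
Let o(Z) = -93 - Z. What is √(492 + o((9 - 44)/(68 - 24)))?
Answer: 7*√3949/22 ≈ 19.995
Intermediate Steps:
√(492 + o((9 - 44)/(68 - 24))) = √(492 + (-93 - (9 - 44)/(68 - 24))) = √(492 + (-93 - (-35)/44)) = √(492 + (-93 - 1*(-35/44))) = √(492 + (-93 + 35/44)) = √(492 - 4057/44) = √(17591/44) = 7*√3949/22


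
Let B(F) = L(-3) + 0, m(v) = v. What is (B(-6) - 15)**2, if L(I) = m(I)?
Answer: 324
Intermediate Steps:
L(I) = I
B(F) = -3 (B(F) = -3 + 0 = -3)
(B(-6) - 15)**2 = (-3 - 15)**2 = (-18)**2 = 324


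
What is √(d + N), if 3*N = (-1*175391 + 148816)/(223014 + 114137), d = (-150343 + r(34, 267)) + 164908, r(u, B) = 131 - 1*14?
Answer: √15020204868327063/1011453 ≈ 121.17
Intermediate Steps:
r(u, B) = 117 (r(u, B) = 131 - 14 = 117)
d = 14682 (d = (-150343 + 117) + 164908 = -150226 + 164908 = 14682)
N = -26575/1011453 (N = ((-1*175391 + 148816)/(223014 + 114137))/3 = ((-175391 + 148816)/337151)/3 = (-26575*1/337151)/3 = (⅓)*(-26575/337151) = -26575/1011453 ≈ -0.026274)
√(d + N) = √(14682 - 26575/1011453) = √(14850126371/1011453) = √15020204868327063/1011453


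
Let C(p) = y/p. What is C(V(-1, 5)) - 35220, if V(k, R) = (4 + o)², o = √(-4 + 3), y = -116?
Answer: -10180320/289 + 928*I/289 ≈ -35226.0 + 3.2111*I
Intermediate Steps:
o = I (o = √(-1) = I ≈ 1.0*I)
V(k, R) = (4 + I)²
C(p) = -116/p
C(V(-1, 5)) - 35220 = -116/(4 + I)² - 35220 = -35220 - 116/(4 + I)²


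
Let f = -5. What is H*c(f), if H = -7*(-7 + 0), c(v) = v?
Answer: -245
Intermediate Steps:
H = 49 (H = -7*(-7) = 49)
H*c(f) = 49*(-5) = -245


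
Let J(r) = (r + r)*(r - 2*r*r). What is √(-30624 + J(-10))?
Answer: 6*I*√734 ≈ 162.55*I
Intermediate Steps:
J(r) = 2*r*(r - 2*r²) (J(r) = (2*r)*(r - 2*r²) = 2*r*(r - 2*r²))
√(-30624 + J(-10)) = √(-30624 + (-10)²*(2 - 4*(-10))) = √(-30624 + 100*(2 + 40)) = √(-30624 + 100*42) = √(-30624 + 4200) = √(-26424) = 6*I*√734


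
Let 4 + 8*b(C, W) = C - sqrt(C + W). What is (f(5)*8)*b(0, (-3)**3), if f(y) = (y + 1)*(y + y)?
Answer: -240 - 180*I*sqrt(3) ≈ -240.0 - 311.77*I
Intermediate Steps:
f(y) = 2*y*(1 + y) (f(y) = (1 + y)*(2*y) = 2*y*(1 + y))
b(C, W) = -1/2 - sqrt(C + W)/8 + C/8 (b(C, W) = -1/2 + (C - sqrt(C + W))/8 = -1/2 + (-sqrt(C + W)/8 + C/8) = -1/2 - sqrt(C + W)/8 + C/8)
(f(5)*8)*b(0, (-3)**3) = ((2*5*(1 + 5))*8)*(-1/2 - sqrt(0 + (-3)**3)/8 + (1/8)*0) = ((2*5*6)*8)*(-1/2 - sqrt(0 - 27)/8 + 0) = (60*8)*(-1/2 - 3*I*sqrt(3)/8 + 0) = 480*(-1/2 - 3*I*sqrt(3)/8 + 0) = 480*(-1/2 - 3*I*sqrt(3)/8) = -240 - 180*I*sqrt(3)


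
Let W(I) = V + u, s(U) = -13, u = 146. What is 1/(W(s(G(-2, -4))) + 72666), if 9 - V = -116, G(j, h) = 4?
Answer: 1/72937 ≈ 1.3710e-5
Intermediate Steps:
V = 125 (V = 9 - 1*(-116) = 9 + 116 = 125)
W(I) = 271 (W(I) = 125 + 146 = 271)
1/(W(s(G(-2, -4))) + 72666) = 1/(271 + 72666) = 1/72937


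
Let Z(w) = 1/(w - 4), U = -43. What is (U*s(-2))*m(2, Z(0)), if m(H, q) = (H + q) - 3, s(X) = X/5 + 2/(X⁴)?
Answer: -473/32 ≈ -14.781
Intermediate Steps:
Z(w) = 1/(-4 + w)
s(X) = 2/X⁴ + X/5 (s(X) = X*(⅕) + 2/X⁴ = X/5 + 2/X⁴ = 2/X⁴ + X/5)
m(H, q) = -3 + H + q
(U*s(-2))*m(2, Z(0)) = (-43*(2/(-2)⁴ + (⅕)*(-2)))*(-3 + 2 + 1/(-4 + 0)) = (-43*(2*(1/16) - ⅖))*(-3 + 2 + 1/(-4)) = (-43*(⅛ - ⅖))*(-3 + 2 - ¼) = -43*(-11/40)*(-5/4) = (473/40)*(-5/4) = -473/32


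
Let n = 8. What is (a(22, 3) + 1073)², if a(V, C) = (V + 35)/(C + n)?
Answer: 140659600/121 ≈ 1.1625e+6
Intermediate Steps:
a(V, C) = (35 + V)/(8 + C) (a(V, C) = (V + 35)/(C + 8) = (35 + V)/(8 + C))
(a(22, 3) + 1073)² = ((35 + 22)/(8 + 3) + 1073)² = (57/11 + 1073)² = (11860/11)² = 140659600/121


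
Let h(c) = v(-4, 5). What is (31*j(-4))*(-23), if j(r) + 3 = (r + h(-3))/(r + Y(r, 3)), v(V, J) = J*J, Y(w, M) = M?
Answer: 17112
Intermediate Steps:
v(V, J) = J²
h(c) = 25 (h(c) = 5² = 25)
j(r) = -3 + (25 + r)/(3 + r) (j(r) = -3 + (r + 25)/(r + 3) = -3 + (25 + r)/(3 + r))
(31*j(-4))*(-23) = (31*(2*(8 - 1*(-4))/(3 - 4)))*(-23) = (31*(2*(8 + 4)/(-1)))*(-23) = (31*(2*(-1)*12))*(-23) = (31*(-24))*(-23) = -744*(-23) = 17112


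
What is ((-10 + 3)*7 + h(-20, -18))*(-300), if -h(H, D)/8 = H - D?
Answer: 9900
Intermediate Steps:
h(H, D) = -8*H + 8*D (h(H, D) = -8*(H - D) = -8*H + 8*D)
((-10 + 3)*7 + h(-20, -18))*(-300) = ((-10 + 3)*7 + (-8*(-20) + 8*(-18)))*(-300) = (-7*7 + (160 - 144))*(-300) = (-49 + 16)*(-300) = -33*(-300) = 9900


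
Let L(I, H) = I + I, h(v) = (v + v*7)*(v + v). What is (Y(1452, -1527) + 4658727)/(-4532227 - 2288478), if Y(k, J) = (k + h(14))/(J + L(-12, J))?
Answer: -7225680989/10578913455 ≈ -0.68303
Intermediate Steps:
h(v) = 16*v² (h(v) = (v + 7*v)*(2*v) = (8*v)*(2*v) = 16*v²)
L(I, H) = 2*I
Y(k, J) = (3136 + k)/(-24 + J) (Y(k, J) = (k + 16*14²)/(J + 2*(-12)) = (k + 16*196)/(J - 24) = (k + 3136)/(-24 + J) = (3136 + k)/(-24 + J))
(Y(1452, -1527) + 4658727)/(-4532227 - 2288478) = ((3136 + 1452)/(-24 - 1527) + 4658727)/(-4532227 - 2288478) = (4588/(-1551) + 4658727)/(-6820705) = (-1/1551*4588 + 4658727)*(-1/6820705) = (-4588/1551 + 4658727)*(-1/6820705) = (7225680989/1551)*(-1/6820705) = -7225680989/10578913455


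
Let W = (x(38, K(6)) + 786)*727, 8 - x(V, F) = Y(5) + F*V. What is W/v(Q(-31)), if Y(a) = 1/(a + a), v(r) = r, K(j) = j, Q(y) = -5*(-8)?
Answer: 4114093/400 ≈ 10285.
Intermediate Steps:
Q(y) = 40
Y(a) = 1/(2*a)
x(V, F) = 79/10 - F*V (x(V, F) = 8 - ((1/2)/5 + F*V) = 8 - ((1/2)*(1/5) + F*V) = 8 - (1/10 + F*V) = 8 + (-1/10 - F*V) = 79/10 - F*V)
W = 4114093/10 (W = ((79/10 - 1*6*38) + 786)*727 = ((79/10 - 228) + 786)*727 = (-2201/10 + 786)*727 = (5659/10)*727 = 4114093/10 ≈ 4.1141e+5)
W/v(Q(-31)) = (4114093/10)/40 = (4114093/10)*(1/40) = 4114093/400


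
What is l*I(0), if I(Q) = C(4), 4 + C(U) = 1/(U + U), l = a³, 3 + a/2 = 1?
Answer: 248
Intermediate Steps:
a = -4 (a = -6 + 2*1 = -6 + 2 = -4)
l = -64 (l = (-4)³ = -64)
C(U) = -4 + 1/(2*U) (C(U) = -4 + 1/(U + U) = -4 + 1/(2*U))
I(Q) = -31/8 (I(Q) = -4 + (½)/4 = -4 + (½)*(¼) = -4 + ⅛ = -31/8)
l*I(0) = -64*(-31/8) = 248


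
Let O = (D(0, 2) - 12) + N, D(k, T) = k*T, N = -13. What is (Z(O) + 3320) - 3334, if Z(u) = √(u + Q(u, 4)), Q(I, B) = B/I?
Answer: -14 + I*√629/5 ≈ -14.0 + 5.016*I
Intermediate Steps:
D(k, T) = T*k
O = -25 (O = (2*0 - 12) - 13 = (0 - 12) - 13 = -12 - 13 = -25)
Z(u) = √(u + 4/u)
(Z(O) + 3320) - 3334 = (√(-25 + 4/(-25)) + 3320) - 3334 = (√(-25 + 4*(-1/25)) + 3320) - 3334 = (√(-25 - 4/25) + 3320) - 3334 = (√(-629/25) + 3320) - 3334 = (I*√629/5 + 3320) - 3334 = (3320 + I*√629/5) - 3334 = -14 + I*√629/5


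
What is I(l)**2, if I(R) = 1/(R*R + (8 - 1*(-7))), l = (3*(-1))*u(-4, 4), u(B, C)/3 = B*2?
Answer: 1/27029601 ≈ 3.6996e-8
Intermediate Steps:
u(B, C) = 6*B (u(B, C) = 3*(B*2) = 3*(2*B) = 6*B)
l = 72 (l = (3*(-1))*(6*(-4)) = -3*(-24) = 72)
I(R) = 1/(15 + R**2) (I(R) = 1/(R**2 + (8 + 7)) = 1/(R**2 + 15) = 1/(15 + R**2))
I(l)**2 = (1/(15 + 72**2))**2 = (1/(15 + 5184))**2 = (1/5199)**2 = 1/27029601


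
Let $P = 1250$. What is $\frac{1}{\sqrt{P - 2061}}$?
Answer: $- \frac{i \sqrt{811}}{811} \approx - 0.035115 i$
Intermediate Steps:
$\frac{1}{\sqrt{P - 2061}} = \frac{1}{\sqrt{1250 - 2061}} = \frac{1}{\sqrt{-811}} = \frac{1}{i \sqrt{811}} = - \frac{i \sqrt{811}}{811}$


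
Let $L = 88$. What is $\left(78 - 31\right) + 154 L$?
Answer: $13599$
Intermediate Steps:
$\left(78 - 31\right) + 154 L = \left(78 - 31\right) + 154 \cdot 88 = \left(78 - 31\right) + 13552 = 47 + 13552 = 13599$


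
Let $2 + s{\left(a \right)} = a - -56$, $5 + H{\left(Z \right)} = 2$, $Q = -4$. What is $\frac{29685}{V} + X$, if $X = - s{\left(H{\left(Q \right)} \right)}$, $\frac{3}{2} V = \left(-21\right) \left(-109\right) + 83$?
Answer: $- \frac{152889}{4744} \approx -32.228$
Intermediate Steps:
$H{\left(Z \right)} = -3$ ($H{\left(Z \right)} = -5 + 2 = -3$)
$V = \frac{4744}{3}$ ($V = \frac{2 \left(\left(-21\right) \left(-109\right) + 83\right)}{3} = \frac{2 \left(2289 + 83\right)}{3} = \frac{2}{3} \cdot 2372 = \frac{4744}{3} \approx 1581.3$)
$s{\left(a \right)} = 54 + a$ ($s{\left(a \right)} = -2 + \left(a - -56\right) = -2 + \left(a + 56\right) = -2 + \left(56 + a\right) = 54 + a$)
$X = -51$ ($X = - (54 - 3) = \left(-1\right) 51 = -51$)
$\frac{29685}{V} + X = \frac{29685}{\frac{4744}{3}} - 51 = 29685 \cdot \frac{3}{4744} - 51 = \frac{89055}{4744} - 51 = - \frac{152889}{4744}$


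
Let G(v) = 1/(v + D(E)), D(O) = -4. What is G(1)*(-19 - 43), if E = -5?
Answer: 62/3 ≈ 20.667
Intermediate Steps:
G(v) = 1/(-4 + v) (G(v) = 1/(v - 4) = 1/(-4 + v))
G(1)*(-19 - 43) = (-19 - 43)/(-4 + 1) = -62/(-3) = -⅓*(-62) = 62/3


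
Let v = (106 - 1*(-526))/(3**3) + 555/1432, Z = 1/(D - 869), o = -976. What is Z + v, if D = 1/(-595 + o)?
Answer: 156991943207/6598011600 ≈ 23.794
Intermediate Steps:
D = -1/1571 (D = 1/(-595 - 976) = 1/(-1571) = -1/1571 ≈ -0.00063654)
Z = -1571/1365200 (Z = 1/(-1/1571 - 869) = 1/(-1365200/1571) = -1571/1365200 ≈ -0.0011507)
v = 920009/38664 (v = (106 + 526)/27 + 555*(1/1432) = 632*(1/27) + 555/1432 = 632/27 + 555/1432 = 920009/38664 ≈ 23.795)
Z + v = -1571/1365200 + 920009/38664 = 156991943207/6598011600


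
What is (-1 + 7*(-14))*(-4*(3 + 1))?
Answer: 1584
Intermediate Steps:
(-1 + 7*(-14))*(-4*(3 + 1)) = (-1 - 98)*(-4*4) = -99*(-16) = 1584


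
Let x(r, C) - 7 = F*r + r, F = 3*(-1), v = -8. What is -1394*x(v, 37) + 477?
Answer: -31585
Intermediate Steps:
F = -3
x(r, C) = 7 - 2*r (x(r, C) = 7 + (-3*r + r) = 7 - 2*r)
-1394*x(v, 37) + 477 = -1394*(7 - 2*(-8)) + 477 = -1394*(7 + 16) + 477 = -1394*23 + 477 = -32062 + 477 = -31585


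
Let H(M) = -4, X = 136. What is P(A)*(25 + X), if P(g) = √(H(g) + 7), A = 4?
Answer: 161*√3 ≈ 278.86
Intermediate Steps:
P(g) = √3 (P(g) = √(-4 + 7) = √3)
P(A)*(25 + X) = √3*(25 + 136) = √3*161 = 161*√3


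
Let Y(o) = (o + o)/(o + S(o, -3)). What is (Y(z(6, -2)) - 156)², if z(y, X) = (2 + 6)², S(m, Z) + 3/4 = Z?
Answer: 1375223056/58081 ≈ 23678.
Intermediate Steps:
S(m, Z) = -¾ + Z
z(y, X) = 64 (z(y, X) = 8² = 64)
Y(o) = 2*o/(-15/4 + o) (Y(o) = (o + o)/(o + (-¾ - 3)) = (2*o)/(o - 15/4) = (2*o)/(-15/4 + o) = 2*o/(-15/4 + o))
(Y(z(6, -2)) - 156)² = (8*64/(-15 + 4*64) - 156)² = (8*64/(-15 + 256) - 156)² = (8*64/241 - 156)² = (8*64*(1/241) - 156)² = (512/241 - 156)² = (-37084/241)² = 1375223056/58081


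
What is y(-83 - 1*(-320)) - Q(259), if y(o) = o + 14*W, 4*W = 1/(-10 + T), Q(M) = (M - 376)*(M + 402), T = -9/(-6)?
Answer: 1318751/17 ≈ 77574.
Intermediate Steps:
T = 3/2 (T = -9*(-1/6) = 3/2 ≈ 1.5000)
Q(M) = (-376 + M)*(402 + M)
W = -1/34 (W = 1/(4*(-10 + 3/2)) = 1/(4*(-17/2)) = (1/4)*(-2/17) = -1/34 ≈ -0.029412)
y(o) = -7/17 + o (y(o) = o + 14*(-1/34) = o - 7/17 = -7/17 + o)
y(-83 - 1*(-320)) - Q(259) = (-7/17 + (-83 - 1*(-320))) - (-151152 + 259**2 + 26*259) = (-7/17 + (-83 + 320)) - (-151152 + 67081 + 6734) = (-7/17 + 237) - 1*(-77337) = 4022/17 + 77337 = 1318751/17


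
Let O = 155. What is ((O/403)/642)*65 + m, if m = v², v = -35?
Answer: 786475/642 ≈ 1225.0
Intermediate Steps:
m = 1225 (m = (-35)² = 1225)
((O/403)/642)*65 + m = ((155/403)/642)*65 + 1225 = ((155*(1/403))*(1/642))*65 + 1225 = ((5/13)*(1/642))*65 + 1225 = (5/8346)*65 + 1225 = 25/642 + 1225 = 786475/642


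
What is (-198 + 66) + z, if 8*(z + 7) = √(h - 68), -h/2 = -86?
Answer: -139 + √26/4 ≈ -137.73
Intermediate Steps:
h = 172 (h = -2*(-86) = 172)
z = -7 + √26/4 (z = -7 + √(172 - 68)/8 = -7 + √104/8 = -7 + (2*√26)/8 = -7 + √26/4 ≈ -5.7252)
(-198 + 66) + z = (-198 + 66) + (-7 + √26/4) = -132 + (-7 + √26/4) = -139 + √26/4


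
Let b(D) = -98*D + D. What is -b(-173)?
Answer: -16781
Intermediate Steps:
b(D) = -97*D
-b(-173) = -(-97)*(-173) = -1*16781 = -16781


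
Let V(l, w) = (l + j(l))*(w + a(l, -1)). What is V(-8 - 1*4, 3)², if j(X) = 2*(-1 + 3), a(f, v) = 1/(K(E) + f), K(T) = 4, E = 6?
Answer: 529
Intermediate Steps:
a(f, v) = 1/(4 + f)
j(X) = 4 (j(X) = 2*2 = 4)
V(l, w) = (4 + l)*(w + 1/(4 + l)) (V(l, w) = (l + 4)*(w + 1/(4 + l)) = (4 + l)*(w + 1/(4 + l)))
V(-8 - 1*4, 3)² = (1 + 4*3 + (-8 - 1*4)*3)² = (1 + 12 + (-8 - 4)*3)² = (1 + 12 - 12*3)² = (1 + 12 - 36)² = (-23)² = 529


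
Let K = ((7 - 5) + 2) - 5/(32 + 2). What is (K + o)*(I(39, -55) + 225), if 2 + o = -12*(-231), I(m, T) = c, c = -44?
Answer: 17070291/34 ≈ 5.0207e+5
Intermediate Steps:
I(m, T) = -44
o = 2770 (o = -2 - 12*(-231) = -2 + 2772 = 2770)
K = 131/34 (K = (2 + 2) - 5/34 = 4 - 5*1/34 = 4 - 5/34 = 131/34 ≈ 3.8529)
(K + o)*(I(39, -55) + 225) = (131/34 + 2770)*(-44 + 225) = (94311/34)*181 = 17070291/34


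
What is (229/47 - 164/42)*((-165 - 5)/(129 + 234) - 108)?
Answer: -37602170/358281 ≈ -104.95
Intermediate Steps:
(229/47 - 164/42)*((-165 - 5)/(129 + 234) - 108) = (229*(1/47) - 164*1/42)*(-170/363 - 108) = (229/47 - 82/21)*(-170*1/363 - 108) = 955*(-170/363 - 108)/987 = (955/987)*(-39374/363) = -37602170/358281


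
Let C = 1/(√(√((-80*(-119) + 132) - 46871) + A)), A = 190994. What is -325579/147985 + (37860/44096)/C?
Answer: -325579/147985 + 9465*√(190994 + I*√37219)/11024 ≈ 373.02 + 0.18951*I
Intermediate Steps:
C = (190994 + I*√37219)^(-½) (C = 1/(√(√((-80*(-119) + 132) - 46871) + 190994)) = 1/(√(√((9520 + 132) - 46871) + 190994)) = 1/(√(√(9652 - 46871) + 190994)) = 1/(√(√(-37219) + 190994)) = 1/(√(I*√37219 + 190994)) = 1/(√(190994 + I*√37219)) = (190994 + I*√37219)^(-½) ≈ 0.0022882 - 1.16e-6*I)
-325579/147985 + (37860/44096)/C = -325579/147985 + (37860/44096)/((190994 + I*√37219)^(-½)) = -325579*1/147985 + (37860*(1/44096))*√(190994 + I*√37219) = -325579/147985 + 9465*√(190994 + I*√37219)/11024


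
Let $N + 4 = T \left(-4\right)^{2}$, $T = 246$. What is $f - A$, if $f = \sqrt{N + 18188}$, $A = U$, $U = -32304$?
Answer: $32304 + 2 \sqrt{5530} \approx 32453.0$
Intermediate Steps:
$N = 3932$ ($N = -4 + 246 \left(-4\right)^{2} = -4 + 246 \cdot 16 = -4 + 3936 = 3932$)
$A = -32304$
$f = 2 \sqrt{5530}$ ($f = \sqrt{3932 + 18188} = \sqrt{22120} = 2 \sqrt{5530} \approx 148.73$)
$f - A = 2 \sqrt{5530} - -32304 = 2 \sqrt{5530} + 32304 = 32304 + 2 \sqrt{5530}$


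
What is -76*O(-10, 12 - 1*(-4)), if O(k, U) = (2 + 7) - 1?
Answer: -608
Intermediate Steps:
O(k, U) = 8 (O(k, U) = 9 - 1 = 8)
-76*O(-10, 12 - 1*(-4)) = -76*8 = -608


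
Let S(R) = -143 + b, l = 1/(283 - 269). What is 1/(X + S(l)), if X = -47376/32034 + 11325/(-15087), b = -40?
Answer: -26849831/4973382782 ≈ -0.0053987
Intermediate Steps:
l = 1/14 ≈ 0.071429
S(R) = -183 (S(R) = -143 - 40 = -183)
X = -59863709/26849831 (X = -47376*1/32034 + 11325*(-1/15087) = -7896/5339 - 3775/5029 = -59863709/26849831 ≈ -2.2296)
1/(X + S(l)) = 1/(-59863709/26849831 - 183) = 1/(-4973382782/26849831) = -26849831/4973382782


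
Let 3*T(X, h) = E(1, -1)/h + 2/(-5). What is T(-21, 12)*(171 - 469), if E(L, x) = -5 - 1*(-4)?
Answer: 4321/90 ≈ 48.011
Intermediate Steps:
E(L, x) = -1 (E(L, x) = -5 + 4 = -1)
T(X, h) = -2/15 - 1/(3*h) (T(X, h) = (-1/h + 2/(-5))/3 = (-1/h + 2*(-⅕))/3 = (-1/h - ⅖)/3 = (-⅖ - 1/h)/3 = -2/15 - 1/(3*h))
T(-21, 12)*(171 - 469) = ((1/15)*(-5 - 2*12)/12)*(171 - 469) = ((1/15)*(1/12)*(-5 - 24))*(-298) = ((1/15)*(1/12)*(-29))*(-298) = -29/180*(-298) = 4321/90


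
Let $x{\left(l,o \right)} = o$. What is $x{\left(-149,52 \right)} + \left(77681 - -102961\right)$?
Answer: $180694$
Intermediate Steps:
$x{\left(-149,52 \right)} + \left(77681 - -102961\right) = 52 + \left(77681 - -102961\right) = 52 + \left(77681 + 102961\right) = 52 + 180642 = 180694$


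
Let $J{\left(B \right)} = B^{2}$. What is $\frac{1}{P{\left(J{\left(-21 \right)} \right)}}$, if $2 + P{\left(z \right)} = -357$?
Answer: $- \frac{1}{359} \approx -0.0027855$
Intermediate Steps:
$P{\left(z \right)} = -359$ ($P{\left(z \right)} = -2 - 357 = -359$)
$\frac{1}{P{\left(J{\left(-21 \right)} \right)}} = \frac{1}{-359} = - \frac{1}{359}$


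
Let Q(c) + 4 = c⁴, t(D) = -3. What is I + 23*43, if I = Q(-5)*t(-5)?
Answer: -874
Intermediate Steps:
Q(c) = -4 + c⁴
I = -1863 (I = (-4 + (-5)⁴)*(-3) = (-4 + 625)*(-3) = 621*(-3) = -1863)
I + 23*43 = -1863 + 23*43 = -1863 + 989 = -874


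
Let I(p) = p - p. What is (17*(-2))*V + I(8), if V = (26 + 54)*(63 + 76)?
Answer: -378080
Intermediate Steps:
V = 11120 (V = 80*139 = 11120)
I(p) = 0
(17*(-2))*V + I(8) = (17*(-2))*11120 + 0 = -34*11120 + 0 = -378080 + 0 = -378080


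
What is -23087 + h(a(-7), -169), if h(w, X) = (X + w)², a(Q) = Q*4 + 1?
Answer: 15329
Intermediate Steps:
a(Q) = 1 + 4*Q (a(Q) = 4*Q + 1 = 1 + 4*Q)
-23087 + h(a(-7), -169) = -23087 + (-169 + (1 + 4*(-7)))² = -23087 + (-169 + (1 - 28))² = -23087 + (-169 - 27)² = -23087 + (-196)² = -23087 + 38416 = 15329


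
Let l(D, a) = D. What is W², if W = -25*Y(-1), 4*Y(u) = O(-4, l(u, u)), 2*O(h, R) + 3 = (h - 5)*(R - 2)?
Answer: 5625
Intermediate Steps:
O(h, R) = -3/2 + (-5 + h)*(-2 + R)/2 (O(h, R) = -3/2 + ((h - 5)*(R - 2))/2 = -3/2 + ((-5 + h)*(-2 + R))/2 = -3/2 + (-5 + h)*(-2 + R)/2)
Y(u) = 15/8 - 9*u/8 (Y(u) = (7/2 - 1*(-4) - 5*u/2 + (½)*u*(-4))/4 = (7/2 + 4 - 5*u/2 - 2*u)/4 = (15/2 - 9*u/2)/4 = 15/8 - 9*u/8)
W = -75 (W = -25*(15/8 - 9/8*(-1)) = -25*(15/8 + 9/8) = -25*3 = -75)
W² = (-75)² = 5625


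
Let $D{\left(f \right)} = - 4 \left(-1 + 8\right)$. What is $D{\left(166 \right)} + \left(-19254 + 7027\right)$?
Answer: $-12255$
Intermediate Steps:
$D{\left(f \right)} = -28$ ($D{\left(f \right)} = \left(-4\right) 7 = -28$)
$D{\left(166 \right)} + \left(-19254 + 7027\right) = -28 + \left(-19254 + 7027\right) = -28 - 12227 = -12255$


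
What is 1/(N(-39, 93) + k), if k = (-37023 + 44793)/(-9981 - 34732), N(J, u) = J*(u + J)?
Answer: -44713/94173348 ≈ -0.00047479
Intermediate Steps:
N(J, u) = J*(J + u)
k = -7770/44713 (k = 7770/(-44713) = 7770*(-1/44713) = -7770/44713 ≈ -0.17377)
1/(N(-39, 93) + k) = 1/(-39*(-39 + 93) - 7770/44713) = 1/(-39*54 - 7770/44713) = 1/(-2106 - 7770/44713) = 1/(-94173348/44713) = -44713/94173348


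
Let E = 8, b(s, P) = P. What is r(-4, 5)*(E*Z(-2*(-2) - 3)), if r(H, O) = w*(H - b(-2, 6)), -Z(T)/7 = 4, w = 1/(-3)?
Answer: -2240/3 ≈ -746.67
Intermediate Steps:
w = -1/3 ≈ -0.33333
Z(T) = -28 (Z(T) = -7*4 = -28)
r(H, O) = 2 - H/3 (r(H, O) = -(H - 1*6)/3 = -(H - 6)/3 = -(-6 + H)/3 = 2 - H/3)
r(-4, 5)*(E*Z(-2*(-2) - 3)) = (2 - 1/3*(-4))*(8*(-28)) = (2 + 4/3)*(-224) = (10/3)*(-224) = -2240/3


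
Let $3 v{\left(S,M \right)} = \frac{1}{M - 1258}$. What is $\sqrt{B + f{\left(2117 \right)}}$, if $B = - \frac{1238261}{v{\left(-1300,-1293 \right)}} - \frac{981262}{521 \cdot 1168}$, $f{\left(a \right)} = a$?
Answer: $\frac{\sqrt{219323493261843757554}}{152132} \approx 97347.0$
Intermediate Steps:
$v{\left(S,M \right)} = \frac{1}{3 \left(-1258 + M\right)}$ ($v{\left(S,M \right)} = \frac{1}{3 \left(M - 1258\right)} = \frac{1}{3 \left(-1258 + M\right)}$)
$B = \frac{2883330847759681}{304264}$ ($B = - \frac{1238261}{\frac{1}{3} \frac{1}{-1258 - 1293}} - \frac{981262}{521 \cdot 1168} = - \frac{1238261}{\frac{1}{3} \frac{1}{-2551}} - \frac{981262}{608528} = - \frac{1238261}{\frac{1}{3} \left(- \frac{1}{2551}\right)} - \frac{490631}{304264} = - \frac{1238261}{- \frac{1}{7653}} - \frac{490631}{304264} = \left(-1238261\right) \left(-7653\right) - \frac{490631}{304264} = 9476411433 - \frac{490631}{304264} = \frac{2883330847759681}{304264} \approx 9.4764 \cdot 10^{9}$)
$\sqrt{B + f{\left(2117 \right)}} = \sqrt{\frac{2883330847759681}{304264} + 2117} = \sqrt{\frac{2883331491886569}{304264}} = \frac{\sqrt{219323493261843757554}}{152132}$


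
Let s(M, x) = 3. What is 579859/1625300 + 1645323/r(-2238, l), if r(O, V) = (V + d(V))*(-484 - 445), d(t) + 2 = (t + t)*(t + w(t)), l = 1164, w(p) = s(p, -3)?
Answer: 730724594853709/2051912321285300 ≈ 0.35612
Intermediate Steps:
w(p) = 3
d(t) = -2 + 2*t*(3 + t) (d(t) = -2 + (t + t)*(t + 3) = -2 + (2*t)*(3 + t) = -2 + 2*t*(3 + t))
r(O, V) = 1858 - 6503*V - 1858*V**2 (r(O, V) = (V + (-2 + 2*V**2 + 6*V))*(-484 - 445) = (-2 + 2*V**2 + 7*V)*(-929) = 1858 - 6503*V - 1858*V**2)
579859/1625300 + 1645323/r(-2238, l) = 579859/1625300 + 1645323/(1858 - 6503*1164 - 1858*1164**2) = 579859*(1/1625300) + 1645323/(1858 - 7569492 - 1858*1354896) = 579859/1625300 + 1645323/(1858 - 7569492 - 2517396768) = 579859/1625300 + 1645323/(-2524964402) = 579859/1625300 + 1645323*(-1/2524964402) = 579859/1625300 - 1645323/2524964402 = 730724594853709/2051912321285300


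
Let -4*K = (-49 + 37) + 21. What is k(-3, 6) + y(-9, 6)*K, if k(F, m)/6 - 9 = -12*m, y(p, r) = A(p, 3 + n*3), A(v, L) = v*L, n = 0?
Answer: -1269/4 ≈ -317.25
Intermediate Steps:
A(v, L) = L*v
y(p, r) = 3*p (y(p, r) = (3 + 0*3)*p = (3 + 0)*p = 3*p)
K = -9/4 (K = -((-49 + 37) + 21)/4 = -(-12 + 21)/4 = -¼*9 = -9/4 ≈ -2.2500)
k(F, m) = 54 - 72*m (k(F, m) = 54 + 6*(-12*m) = 54 - 72*m)
k(-3, 6) + y(-9, 6)*K = (54 - 72*6) + (3*(-9))*(-9/4) = (54 - 432) - 27*(-9/4) = -378 + 243/4 = -1269/4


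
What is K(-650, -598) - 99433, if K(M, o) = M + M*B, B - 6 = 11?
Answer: -111133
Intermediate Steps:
B = 17 (B = 6 + 11 = 17)
K(M, o) = 18*M (K(M, o) = M + M*17 = M + 17*M = 18*M)
K(-650, -598) - 99433 = 18*(-650) - 99433 = -11700 - 99433 = -111133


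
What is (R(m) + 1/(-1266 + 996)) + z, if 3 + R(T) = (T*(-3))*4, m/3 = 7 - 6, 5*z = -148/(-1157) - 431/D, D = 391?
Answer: -4787890643/122144490 ≈ -39.199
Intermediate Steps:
z = -440799/2261935 (z = (-148/(-1157) - 431/391)/5 = (-148*(-1/1157) - 431*1/391)/5 = (148/1157 - 431/391)/5 = (⅕)*(-440799/452387) = -440799/2261935 ≈ -0.19488)
m = 3 (m = 3*(7 - 6) = 3*1 = 3)
R(T) = -3 - 12*T (R(T) = -3 + (T*(-3))*4 = -3 - 3*T*4 = -3 - 12*T)
(R(m) + 1/(-1266 + 996)) + z = ((-3 - 12*3) + 1/(-1266 + 996)) - 440799/2261935 = ((-3 - 36) + 1/(-270)) - 440799/2261935 = (-39 - 1/270) - 440799/2261935 = -10531/270 - 440799/2261935 = -4787890643/122144490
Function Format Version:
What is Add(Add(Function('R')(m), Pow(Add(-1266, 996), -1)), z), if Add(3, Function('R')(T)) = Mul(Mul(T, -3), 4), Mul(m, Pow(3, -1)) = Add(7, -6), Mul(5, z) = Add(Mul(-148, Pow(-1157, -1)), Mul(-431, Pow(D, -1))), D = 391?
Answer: Rational(-4787890643, 122144490) ≈ -39.199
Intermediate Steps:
z = Rational(-440799, 2261935) (z = Mul(Rational(1, 5), Add(Mul(-148, Pow(-1157, -1)), Mul(-431, Pow(391, -1)))) = Mul(Rational(1, 5), Add(Mul(-148, Rational(-1, 1157)), Mul(-431, Rational(1, 391)))) = Mul(Rational(1, 5), Add(Rational(148, 1157), Rational(-431, 391))) = Mul(Rational(1, 5), Rational(-440799, 452387)) = Rational(-440799, 2261935) ≈ -0.19488)
m = 3 (m = Mul(3, Add(7, -6)) = Mul(3, 1) = 3)
Function('R')(T) = Add(-3, Mul(-12, T)) (Function('R')(T) = Add(-3, Mul(Mul(T, -3), 4)) = Add(-3, Mul(Mul(-3, T), 4)) = Add(-3, Mul(-12, T)))
Add(Add(Function('R')(m), Pow(Add(-1266, 996), -1)), z) = Add(Add(Add(-3, Mul(-12, 3)), Pow(Add(-1266, 996), -1)), Rational(-440799, 2261935)) = Add(Add(Add(-3, -36), Pow(-270, -1)), Rational(-440799, 2261935)) = Add(Add(-39, Rational(-1, 270)), Rational(-440799, 2261935)) = Add(Rational(-10531, 270), Rational(-440799, 2261935)) = Rational(-4787890643, 122144490)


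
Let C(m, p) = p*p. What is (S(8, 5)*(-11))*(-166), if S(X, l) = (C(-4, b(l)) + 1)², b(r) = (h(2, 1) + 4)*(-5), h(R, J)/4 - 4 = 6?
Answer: 4277691318626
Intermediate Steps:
h(R, J) = 40 (h(R, J) = 16 + 4*6 = 16 + 24 = 40)
b(r) = -220 (b(r) = (40 + 4)*(-5) = 44*(-5) = -220)
C(m, p) = p²
S(X, l) = 2342656801 (S(X, l) = ((-220)² + 1)² = (48400 + 1)² = 48401² = 2342656801)
(S(8, 5)*(-11))*(-166) = (2342656801*(-11))*(-166) = -25769224811*(-166) = 4277691318626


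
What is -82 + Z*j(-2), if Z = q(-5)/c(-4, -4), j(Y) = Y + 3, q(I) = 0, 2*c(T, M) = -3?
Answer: -82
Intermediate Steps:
c(T, M) = -3/2 (c(T, M) = (½)*(-3) = -3/2)
j(Y) = 3 + Y
Z = 0 (Z = 0/(-3/2) = 0*(-⅔) = 0)
-82 + Z*j(-2) = -82 + 0*(3 - 2) = -82 + 0*1 = -82 + 0 = -82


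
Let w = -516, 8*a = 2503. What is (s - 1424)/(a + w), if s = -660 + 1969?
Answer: 184/325 ≈ 0.56615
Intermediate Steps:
a = 2503/8 (a = (⅛)*2503 = 2503/8 ≈ 312.88)
s = 1309
(s - 1424)/(a + w) = (1309 - 1424)/(2503/8 - 516) = -115/(-1625/8) = -115*(-8/1625) = 184/325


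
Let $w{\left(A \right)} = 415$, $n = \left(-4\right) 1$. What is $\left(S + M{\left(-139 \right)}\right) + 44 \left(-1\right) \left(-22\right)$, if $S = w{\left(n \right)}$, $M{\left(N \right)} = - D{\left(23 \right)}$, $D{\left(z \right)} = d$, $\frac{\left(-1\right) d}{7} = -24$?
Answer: $1215$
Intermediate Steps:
$d = 168$ ($d = \left(-7\right) \left(-24\right) = 168$)
$D{\left(z \right)} = 168$
$n = -4$
$M{\left(N \right)} = -168$ ($M{\left(N \right)} = \left(-1\right) 168 = -168$)
$S = 415$
$\left(S + M{\left(-139 \right)}\right) + 44 \left(-1\right) \left(-22\right) = \left(415 - 168\right) + 44 \left(-1\right) \left(-22\right) = 247 - -968 = 247 + 968 = 1215$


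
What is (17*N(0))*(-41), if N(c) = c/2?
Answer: 0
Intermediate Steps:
N(c) = c/2 (N(c) = c*(½) = c/2)
(17*N(0))*(-41) = (17*((½)*0))*(-41) = (17*0)*(-41) = 0*(-41) = 0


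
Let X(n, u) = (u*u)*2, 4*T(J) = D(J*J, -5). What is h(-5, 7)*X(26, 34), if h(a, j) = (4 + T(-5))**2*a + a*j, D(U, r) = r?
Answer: -336685/2 ≈ -1.6834e+5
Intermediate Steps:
T(J) = -5/4 (T(J) = (1/4)*(-5) = -5/4)
X(n, u) = 2*u**2 (X(n, u) = u**2*2 = 2*u**2)
h(a, j) = 121*a/16 + a*j (h(a, j) = (4 - 5/4)**2*a + a*j = (11/4)**2*a + a*j = 121*a/16 + a*j)
h(-5, 7)*X(26, 34) = ((1/16)*(-5)*(121 + 16*7))*(2*34**2) = ((1/16)*(-5)*(121 + 112))*(2*1156) = ((1/16)*(-5)*233)*2312 = -1165/16*2312 = -336685/2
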